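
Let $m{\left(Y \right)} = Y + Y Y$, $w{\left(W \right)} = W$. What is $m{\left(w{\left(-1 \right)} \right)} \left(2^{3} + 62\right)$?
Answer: $0$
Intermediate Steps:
$m{\left(Y \right)} = Y + Y^{2}$
$m{\left(w{\left(-1 \right)} \right)} \left(2^{3} + 62\right) = - (1 - 1) \left(2^{3} + 62\right) = \left(-1\right) 0 \left(8 + 62\right) = 0 \cdot 70 = 0$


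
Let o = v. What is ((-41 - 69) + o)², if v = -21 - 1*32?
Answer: 26569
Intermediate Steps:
v = -53 (v = -21 - 32 = -53)
o = -53
((-41 - 69) + o)² = ((-41 - 69) - 53)² = (-110 - 53)² = (-163)² = 26569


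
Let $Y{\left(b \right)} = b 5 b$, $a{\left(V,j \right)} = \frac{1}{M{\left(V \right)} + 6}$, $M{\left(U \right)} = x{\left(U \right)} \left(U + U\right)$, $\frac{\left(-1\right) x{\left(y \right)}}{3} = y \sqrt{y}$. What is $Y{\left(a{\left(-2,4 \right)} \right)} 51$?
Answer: $\frac{85 i}{12 \left(- 31 i + 8 \sqrt{2}\right)} \approx -0.20164 + 0.073589 i$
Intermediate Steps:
$x{\left(y \right)} = - 3 y^{\frac{3}{2}}$ ($x{\left(y \right)} = - 3 y \sqrt{y} = - 3 y^{\frac{3}{2}}$)
$M{\left(U \right)} = - 6 U^{\frac{5}{2}}$ ($M{\left(U \right)} = - 3 U^{\frac{3}{2}} \left(U + U\right) = - 3 U^{\frac{3}{2}} \cdot 2 U = - 6 U^{\frac{5}{2}}$)
$a{\left(V,j \right)} = \frac{1}{6 - 6 V^{\frac{5}{2}}}$ ($a{\left(V,j \right)} = \frac{1}{- 6 V^{\frac{5}{2}} + 6} = \frac{1}{6 - 6 V^{\frac{5}{2}}}$)
$Y{\left(b \right)} = 5 b^{2}$ ($Y{\left(b \right)} = 5 b b = 5 b^{2}$)
$Y{\left(a{\left(-2,4 \right)} \right)} 51 = 5 \left(\frac{1}{6 \left(1 - \left(-2\right)^{\frac{5}{2}}\right)}\right)^{2} \cdot 51 = 5 \left(\frac{1}{6 \left(1 - 4 i \sqrt{2}\right)}\right)^{2} \cdot 51 = 5 \frac{1}{36 \left(1 - 4 i \sqrt{2}\right)^{2}} \cdot 51 = \frac{5}{36 \left(1 - 4 i \sqrt{2}\right)^{2}} \cdot 51 = \frac{85}{12 \left(1 - 4 i \sqrt{2}\right)^{2}}$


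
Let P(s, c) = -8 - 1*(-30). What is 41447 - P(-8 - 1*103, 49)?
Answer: 41425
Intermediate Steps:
P(s, c) = 22 (P(s, c) = -8 + 30 = 22)
41447 - P(-8 - 1*103, 49) = 41447 - 1*22 = 41447 - 22 = 41425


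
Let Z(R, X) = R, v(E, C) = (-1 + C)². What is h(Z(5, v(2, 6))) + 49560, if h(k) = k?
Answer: 49565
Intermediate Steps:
h(Z(5, v(2, 6))) + 49560 = 5 + 49560 = 49565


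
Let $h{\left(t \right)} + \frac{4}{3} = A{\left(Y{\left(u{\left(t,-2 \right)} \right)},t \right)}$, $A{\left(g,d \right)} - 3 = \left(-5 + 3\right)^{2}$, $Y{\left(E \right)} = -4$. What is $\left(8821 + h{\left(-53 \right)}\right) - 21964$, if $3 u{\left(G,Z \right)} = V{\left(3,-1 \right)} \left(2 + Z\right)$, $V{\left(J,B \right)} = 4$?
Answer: $- \frac{39412}{3} \approx -13137.0$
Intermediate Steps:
$u{\left(G,Z \right)} = \frac{8}{3} + \frac{4 Z}{3}$ ($u{\left(G,Z \right)} = \frac{4 \left(2 + Z\right)}{3} = \frac{8 + 4 Z}{3} = \frac{8}{3} + \frac{4 Z}{3}$)
$A{\left(g,d \right)} = 7$ ($A{\left(g,d \right)} = 3 + \left(-5 + 3\right)^{2} = 3 + \left(-2\right)^{2} = 3 + 4 = 7$)
$h{\left(t \right)} = \frac{17}{3}$ ($h{\left(t \right)} = - \frac{4}{3} + 7 = \frac{17}{3}$)
$\left(8821 + h{\left(-53 \right)}\right) - 21964 = \left(8821 + \frac{17}{3}\right) - 21964 = \frac{26480}{3} - 21964 = - \frac{39412}{3}$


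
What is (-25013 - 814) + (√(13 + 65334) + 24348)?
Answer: -1479 + √65347 ≈ -1223.4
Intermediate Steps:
(-25013 - 814) + (√(13 + 65334) + 24348) = -25827 + (√65347 + 24348) = -25827 + (24348 + √65347) = -1479 + √65347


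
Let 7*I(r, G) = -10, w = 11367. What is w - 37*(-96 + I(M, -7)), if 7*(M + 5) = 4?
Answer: 104803/7 ≈ 14972.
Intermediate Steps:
M = -31/7 (M = -5 + (⅐)*4 = -5 + 4/7 = -31/7 ≈ -4.4286)
I(r, G) = -10/7 (I(r, G) = (⅐)*(-10) = -10/7)
w - 37*(-96 + I(M, -7)) = 11367 - 37*(-96 - 10/7) = 11367 - 37*(-682)/7 = 11367 - 1*(-25234/7) = 11367 + 25234/7 = 104803/7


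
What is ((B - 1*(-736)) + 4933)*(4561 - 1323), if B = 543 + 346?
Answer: 21234804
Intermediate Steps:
B = 889
((B - 1*(-736)) + 4933)*(4561 - 1323) = ((889 - 1*(-736)) + 4933)*(4561 - 1323) = ((889 + 736) + 4933)*3238 = (1625 + 4933)*3238 = 6558*3238 = 21234804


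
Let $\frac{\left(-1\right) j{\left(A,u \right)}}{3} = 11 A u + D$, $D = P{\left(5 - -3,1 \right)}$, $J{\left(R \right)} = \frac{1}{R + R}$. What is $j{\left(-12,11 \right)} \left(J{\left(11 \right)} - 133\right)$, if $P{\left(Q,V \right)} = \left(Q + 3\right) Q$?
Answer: $-544050$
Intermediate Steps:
$J{\left(R \right)} = \frac{1}{2 R}$
$P{\left(Q,V \right)} = Q \left(3 + Q\right)$ ($P{\left(Q,V \right)} = \left(3 + Q\right) Q = Q \left(3 + Q\right)$)
$D = 88$ ($D = \left(5 - -3\right) \left(3 + \left(5 - -3\right)\right) = \left(5 + 3\right) \left(3 + \left(5 + 3\right)\right) = 8 \left(3 + 8\right) = 8 \cdot 11 = 88$)
$j{\left(A,u \right)} = -264 - 33 A u$ ($j{\left(A,u \right)} = - 3 \left(11 A u + 88\right) = - 3 \left(88 + 11 A u\right) = -264 - 33 A u$)
$j{\left(-12,11 \right)} \left(J{\left(11 \right)} - 133\right) = \left(-264 - \left(-396\right) 11\right) \left(\frac{1}{2 \cdot 11} - 133\right) = \left(-264 + 4356\right) \left(\frac{1}{2} \cdot \frac{1}{11} - 133\right) = 4092 \left(\frac{1}{22} - 133\right) = 4092 \left(- \frac{2925}{22}\right) = -544050$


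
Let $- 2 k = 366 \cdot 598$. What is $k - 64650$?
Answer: $-174084$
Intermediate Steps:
$k = -109434$ ($k = - \frac{366 \cdot 598}{2} = \left(- \frac{1}{2}\right) 218868 = -109434$)
$k - 64650 = -109434 - 64650 = -174084$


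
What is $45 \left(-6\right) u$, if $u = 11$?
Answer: $-2970$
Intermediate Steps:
$45 \left(-6\right) u = 45 \left(-6\right) 11 = \left(-270\right) 11 = -2970$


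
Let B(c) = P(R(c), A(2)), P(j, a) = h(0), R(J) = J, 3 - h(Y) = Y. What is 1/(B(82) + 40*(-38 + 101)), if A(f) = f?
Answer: 1/2523 ≈ 0.00039635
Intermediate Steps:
h(Y) = 3 - Y
P(j, a) = 3 (P(j, a) = 3 - 1*0 = 3 + 0 = 3)
B(c) = 3
1/(B(82) + 40*(-38 + 101)) = 1/(3 + 40*(-38 + 101)) = 1/(3 + 40*63) = 1/(3 + 2520) = 1/2523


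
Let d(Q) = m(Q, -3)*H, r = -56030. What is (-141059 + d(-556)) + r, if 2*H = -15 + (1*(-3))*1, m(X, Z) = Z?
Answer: -197062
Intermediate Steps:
H = -9 (H = (-15 + (1*(-3))*1)/2 = (-15 - 3*1)/2 = (-15 - 3)/2 = (½)*(-18) = -9)
d(Q) = 27 (d(Q) = -3*(-9) = 27)
(-141059 + d(-556)) + r = (-141059 + 27) - 56030 = -141032 - 56030 = -197062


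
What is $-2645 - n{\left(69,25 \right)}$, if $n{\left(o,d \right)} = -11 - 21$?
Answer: $-2613$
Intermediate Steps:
$n{\left(o,d \right)} = -32$
$-2645 - n{\left(69,25 \right)} = -2645 - -32 = -2645 + 32 = -2613$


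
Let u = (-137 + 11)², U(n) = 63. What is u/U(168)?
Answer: 252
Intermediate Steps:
u = 15876 (u = (-126)² = 15876)
u/U(168) = 15876/63 = 15876*(1/63) = 252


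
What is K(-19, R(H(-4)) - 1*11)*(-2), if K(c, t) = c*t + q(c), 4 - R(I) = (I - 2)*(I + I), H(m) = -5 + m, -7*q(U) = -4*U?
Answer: -54378/7 ≈ -7768.3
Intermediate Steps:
q(U) = 4*U/7 (q(U) = -(-4)*U/7 = 4*U/7)
R(I) = 4 - 2*I*(-2 + I) (R(I) = 4 - (I - 2)*(I + I) = 4 - (-2 + I)*2*I = 4 - 2*I*(-2 + I))
K(c, t) = 4*c/7 + c*t (K(c, t) = c*t + 4*c/7 = 4*c/7 + c*t)
K(-19, R(H(-4)) - 1*11)*(-2) = ((⅐)*(-19)*(4 + 7*((4 - 2*(-5 - 4)² + 4*(-5 - 4)) - 1*11)))*(-2) = ((⅐)*(-19)*(4 + 7*((4 - 2*(-9)² + 4*(-9)) - 11)))*(-2) = ((⅐)*(-19)*(4 + 7*((4 - 2*81 - 36) - 11)))*(-2) = ((⅐)*(-19)*(4 + 7*((4 - 162 - 36) - 11)))*(-2) = ((⅐)*(-19)*(4 + 7*(-194 - 11)))*(-2) = ((⅐)*(-19)*(4 + 7*(-205)))*(-2) = ((⅐)*(-19)*(4 - 1435))*(-2) = ((⅐)*(-19)*(-1431))*(-2) = (27189/7)*(-2) = -54378/7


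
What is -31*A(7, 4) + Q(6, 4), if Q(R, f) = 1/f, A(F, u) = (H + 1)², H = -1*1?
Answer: ¼ ≈ 0.25000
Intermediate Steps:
H = -1
A(F, u) = 0 (A(F, u) = (-1 + 1)² = 0² = 0)
-31*A(7, 4) + Q(6, 4) = -31*0 + 1/4 = 0 + ¼ = ¼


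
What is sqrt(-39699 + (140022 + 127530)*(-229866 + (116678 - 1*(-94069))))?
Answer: 3*I*sqrt(568374043) ≈ 71522.0*I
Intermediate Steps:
sqrt(-39699 + (140022 + 127530)*(-229866 + (116678 - 1*(-94069)))) = sqrt(-39699 + 267552*(-229866 + (116678 + 94069))) = sqrt(-39699 + 267552*(-229866 + 210747)) = sqrt(-39699 + 267552*(-19119)) = sqrt(-39699 - 5115326688) = sqrt(-5115366387) = 3*I*sqrt(568374043)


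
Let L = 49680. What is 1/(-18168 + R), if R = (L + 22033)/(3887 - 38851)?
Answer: -34964/635297665 ≈ -5.5036e-5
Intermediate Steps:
R = -71713/34964 (R = (49680 + 22033)/(3887 - 38851) = 71713/(-34964) = 71713*(-1/34964) = -71713/34964 ≈ -2.0511)
1/(-18168 + R) = 1/(-18168 - 71713/34964) = 1/(-635297665/34964) = -34964/635297665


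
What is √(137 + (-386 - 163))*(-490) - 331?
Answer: -331 - 980*I*√103 ≈ -331.0 - 9945.9*I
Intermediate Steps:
√(137 + (-386 - 163))*(-490) - 331 = √(137 - 549)*(-490) - 331 = √(-412)*(-490) - 331 = (2*I*√103)*(-490) - 331 = -980*I*√103 - 331 = -331 - 980*I*√103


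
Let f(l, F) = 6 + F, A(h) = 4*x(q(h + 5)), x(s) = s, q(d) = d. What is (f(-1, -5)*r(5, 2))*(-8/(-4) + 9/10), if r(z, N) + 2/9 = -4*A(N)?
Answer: -2929/9 ≈ -325.44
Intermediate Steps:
A(h) = 20 + 4*h (A(h) = 4*(h + 5) = 4*(5 + h) = 20 + 4*h)
r(z, N) = -722/9 - 16*N (r(z, N) = -2/9 - 4*(20 + 4*N) = -2/9 + (-80 - 16*N) = -722/9 - 16*N)
(f(-1, -5)*r(5, 2))*(-8/(-4) + 9/10) = ((6 - 5)*(-722/9 - 16*2))*(-8/(-4) + 9/10) = (1*(-722/9 - 32))*(-8*(-¼) + 9*(⅒)) = (1*(-1010/9))*(2 + 9/10) = -1010/9*29/10 = -2929/9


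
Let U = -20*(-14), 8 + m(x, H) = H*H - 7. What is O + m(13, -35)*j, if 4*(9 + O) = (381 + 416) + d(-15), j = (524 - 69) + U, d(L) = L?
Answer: 1779073/2 ≈ 8.8954e+5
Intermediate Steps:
m(x, H) = -15 + H² (m(x, H) = -8 + (H*H - 7) = -8 + (H² - 7) = -8 + (-7 + H²) = -15 + H²)
U = 280
j = 735 (j = (524 - 69) + 280 = 455 + 280 = 735)
O = 373/2 (O = -9 + ((381 + 416) - 15)/4 = -9 + (797 - 15)/4 = -9 + (¼)*782 = -9 + 391/2 = 373/2 ≈ 186.50)
O + m(13, -35)*j = 373/2 + (-15 + (-35)²)*735 = 373/2 + (-15 + 1225)*735 = 373/2 + 1210*735 = 373/2 + 889350 = 1779073/2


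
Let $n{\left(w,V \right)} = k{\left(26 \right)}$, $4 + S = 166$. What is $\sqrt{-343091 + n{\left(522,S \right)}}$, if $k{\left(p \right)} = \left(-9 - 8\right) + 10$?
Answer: $21 i \sqrt{778} \approx 585.75 i$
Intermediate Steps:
$S = 162$ ($S = -4 + 166 = 162$)
$k{\left(p \right)} = -7$ ($k{\left(p \right)} = -17 + 10 = -7$)
$n{\left(w,V \right)} = -7$
$\sqrt{-343091 + n{\left(522,S \right)}} = \sqrt{-343091 - 7} = \sqrt{-343098} = 21 i \sqrt{778}$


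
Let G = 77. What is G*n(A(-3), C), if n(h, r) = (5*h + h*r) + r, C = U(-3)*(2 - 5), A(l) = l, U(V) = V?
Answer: -2541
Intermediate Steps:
C = 9 (C = -3*(2 - 5) = -3*(-3) = 9)
n(h, r) = r + 5*h + h*r
G*n(A(-3), C) = 77*(9 + 5*(-3) - 3*9) = 77*(9 - 15 - 27) = 77*(-33) = -2541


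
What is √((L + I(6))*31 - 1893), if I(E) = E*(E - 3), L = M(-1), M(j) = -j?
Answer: 2*I*√326 ≈ 36.111*I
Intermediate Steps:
L = 1 (L = -1*(-1) = 1)
I(E) = E*(-3 + E)
√((L + I(6))*31 - 1893) = √((1 + 6*(-3 + 6))*31 - 1893) = √((1 + 6*3)*31 - 1893) = √((1 + 18)*31 - 1893) = √(19*31 - 1893) = √(589 - 1893) = √(-1304) = 2*I*√326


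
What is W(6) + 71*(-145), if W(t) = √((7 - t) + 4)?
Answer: -10295 + √5 ≈ -10293.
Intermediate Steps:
W(t) = √(11 - t)
W(6) + 71*(-145) = √(11 - 1*6) + 71*(-145) = √(11 - 6) - 10295 = √5 - 10295 = -10295 + √5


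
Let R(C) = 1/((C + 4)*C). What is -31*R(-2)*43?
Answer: 1333/4 ≈ 333.25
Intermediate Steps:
R(C) = 1/(C*(4 + C)) (R(C) = 1/((4 + C)*C) = 1/(C*(4 + C)))
-31*R(-2)*43 = -31/((-2)*(4 - 2))*43 = -(-31)/(2*2)*43 = -31*(-¼)*43 = (31/4)*43 = 1333/4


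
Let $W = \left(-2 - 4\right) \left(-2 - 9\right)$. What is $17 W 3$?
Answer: $3366$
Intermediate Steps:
$W = 66$ ($W = \left(-6\right) \left(-11\right) = 66$)
$17 W 3 = 17 \cdot 66 \cdot 3 = 1122 \cdot 3 = 3366$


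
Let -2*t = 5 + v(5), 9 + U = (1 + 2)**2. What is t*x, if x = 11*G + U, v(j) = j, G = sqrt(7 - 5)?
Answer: -55*sqrt(2) ≈ -77.782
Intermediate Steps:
G = sqrt(2) ≈ 1.4142
U = 0 (U = -9 + (1 + 2)**2 = -9 + 3**2 = -9 + 9 = 0)
x = 11*sqrt(2) (x = 11*sqrt(2) + 0 = 11*sqrt(2) ≈ 15.556)
t = -5 (t = -(5 + 5)/2 = -1/2*10 = -5)
t*x = -55*sqrt(2)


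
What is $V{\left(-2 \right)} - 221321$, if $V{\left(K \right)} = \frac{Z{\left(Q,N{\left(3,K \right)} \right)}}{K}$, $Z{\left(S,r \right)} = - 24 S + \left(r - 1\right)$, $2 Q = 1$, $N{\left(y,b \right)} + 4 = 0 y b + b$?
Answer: $- \frac{442623}{2} \approx -2.2131 \cdot 10^{5}$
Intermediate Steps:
$N{\left(y,b \right)} = -4 + b$ ($N{\left(y,b \right)} = -4 + \left(0 y b + b\right) = -4 + \left(0 b + b\right) = -4 + \left(0 + b\right) = -4 + b$)
$Q = \frac{1}{2}$ ($Q = \frac{1}{2} \cdot 1 = \frac{1}{2} \approx 0.5$)
$Z{\left(S,r \right)} = -1 + r - 24 S$ ($Z{\left(S,r \right)} = - 24 S + \left(r - 1\right) = - 24 S + \left(-1 + r\right) = -1 + r - 24 S$)
$V{\left(K \right)} = \frac{-17 + K}{K}$ ($V{\left(K \right)} = \frac{-1 + \left(-4 + K\right) - 12}{K} = \frac{-17 + K}{K}$)
$V{\left(-2 \right)} - 221321 = \frac{-17 - 2}{-2} - 221321 = \left(- \frac{1}{2}\right) \left(-19\right) - 221321 = \frac{19}{2} - 221321 = - \frac{442623}{2}$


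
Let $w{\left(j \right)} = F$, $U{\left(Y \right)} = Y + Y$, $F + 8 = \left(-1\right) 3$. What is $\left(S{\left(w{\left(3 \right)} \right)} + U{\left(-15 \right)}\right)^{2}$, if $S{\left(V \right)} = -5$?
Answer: $1225$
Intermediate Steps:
$F = -11$ ($F = -8 - 3 = -11$)
$U{\left(Y \right)} = 2 Y$
$w{\left(j \right)} = -11$
$\left(S{\left(w{\left(3 \right)} \right)} + U{\left(-15 \right)}\right)^{2} = \left(-5 + 2 \left(-15\right)\right)^{2} = \left(-5 - 30\right)^{2} = \left(-35\right)^{2} = 1225$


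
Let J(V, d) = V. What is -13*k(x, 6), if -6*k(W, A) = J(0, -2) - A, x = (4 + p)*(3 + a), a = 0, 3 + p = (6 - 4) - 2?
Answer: -13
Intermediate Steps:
p = -3 (p = -3 + ((6 - 4) - 2) = -3 + (2 - 2) = -3 + 0 = -3)
x = 3 (x = (4 - 3)*(3 + 0) = 1*3 = 3)
k(W, A) = A/6 (k(W, A) = -(0 - A)/6 = -(-1)*A/6 = A/6)
-13*k(x, 6) = -13*6/6 = -13*1 = -13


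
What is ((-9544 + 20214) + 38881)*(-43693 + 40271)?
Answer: -169563522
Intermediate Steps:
((-9544 + 20214) + 38881)*(-43693 + 40271) = (10670 + 38881)*(-3422) = 49551*(-3422) = -169563522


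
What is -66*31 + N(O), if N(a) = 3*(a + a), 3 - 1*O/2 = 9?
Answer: -2118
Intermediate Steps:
O = -12 (O = 6 - 2*9 = 6 - 18 = -12)
N(a) = 6*a (N(a) = 3*(2*a) = 6*a)
-66*31 + N(O) = -66*31 + 6*(-12) = -2046 - 72 = -2118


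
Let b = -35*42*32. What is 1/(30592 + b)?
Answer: -1/16448 ≈ -6.0798e-5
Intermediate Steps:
b = -47040 (b = -1470*32 = -47040)
1/(30592 + b) = 1/(30592 - 47040) = 1/(-16448) = -1/16448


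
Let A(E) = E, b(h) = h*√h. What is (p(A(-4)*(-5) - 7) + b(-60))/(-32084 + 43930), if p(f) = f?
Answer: 13/11846 - 60*I*√15/5923 ≈ 0.0010974 - 0.039233*I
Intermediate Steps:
b(h) = h^(3/2)
(p(A(-4)*(-5) - 7) + b(-60))/(-32084 + 43930) = ((-4*(-5) - 7) + (-60)^(3/2))/(-32084 + 43930) = ((20 - 7) - 120*I*√15)/11846 = (13 - 120*I*√15)*(1/11846) = 13/11846 - 60*I*√15/5923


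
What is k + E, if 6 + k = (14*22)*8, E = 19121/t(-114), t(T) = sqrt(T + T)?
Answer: 2458 - 19121*I*sqrt(57)/114 ≈ 2458.0 - 1266.3*I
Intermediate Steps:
t(T) = sqrt(2)*sqrt(T) (t(T) = sqrt(2*T) = sqrt(2)*sqrt(T))
E = -19121*I*sqrt(57)/114 (E = 19121/((sqrt(2)*sqrt(-114))) = 19121/((sqrt(2)*(I*sqrt(114)))) = 19121/((2*I*sqrt(57))) = 19121*(-I*sqrt(57)/114) = -19121*I*sqrt(57)/114 ≈ -1266.3*I)
k = 2458 (k = -6 + (14*22)*8 = -6 + 308*8 = -6 + 2464 = 2458)
k + E = 2458 - 19121*I*sqrt(57)/114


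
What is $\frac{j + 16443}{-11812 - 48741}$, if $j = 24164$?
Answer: $- \frac{40607}{60553} \approx -0.6706$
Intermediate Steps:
$\frac{j + 16443}{-11812 - 48741} = \frac{24164 + 16443}{-11812 - 48741} = \frac{40607}{-60553} = 40607 \left(- \frac{1}{60553}\right) = - \frac{40607}{60553}$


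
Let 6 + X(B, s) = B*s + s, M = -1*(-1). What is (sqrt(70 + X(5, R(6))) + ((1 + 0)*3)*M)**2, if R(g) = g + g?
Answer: 145 + 12*sqrt(34) ≈ 214.97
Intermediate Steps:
R(g) = 2*g
M = 1
X(B, s) = -6 + s + B*s (X(B, s) = -6 + (B*s + s) = -6 + (s + B*s) = -6 + s + B*s)
(sqrt(70 + X(5, R(6))) + ((1 + 0)*3)*M)**2 = (sqrt(70 + (-6 + 2*6 + 5*(2*6))) + ((1 + 0)*3)*1)**2 = (sqrt(70 + (-6 + 12 + 5*12)) + (1*3)*1)**2 = (sqrt(70 + (-6 + 12 + 60)) + 3*1)**2 = (sqrt(70 + 66) + 3)**2 = (sqrt(136) + 3)**2 = (2*sqrt(34) + 3)**2 = (3 + 2*sqrt(34))**2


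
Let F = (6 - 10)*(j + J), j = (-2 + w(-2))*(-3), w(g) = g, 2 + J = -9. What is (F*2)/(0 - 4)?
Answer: 2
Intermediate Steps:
J = -11 (J = -2 - 9 = -11)
j = 12 (j = (-2 - 2)*(-3) = -4*(-3) = 12)
F = -4 (F = (6 - 10)*(12 - 11) = -4*1 = -4)
(F*2)/(0 - 4) = (-4*2)/(0 - 4) = -8/(-4) = -8*(-¼) = 2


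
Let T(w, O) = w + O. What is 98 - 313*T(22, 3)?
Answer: -7727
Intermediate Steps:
T(w, O) = O + w
98 - 313*T(22, 3) = 98 - 313*(3 + 22) = 98 - 313*25 = 98 - 7825 = -7727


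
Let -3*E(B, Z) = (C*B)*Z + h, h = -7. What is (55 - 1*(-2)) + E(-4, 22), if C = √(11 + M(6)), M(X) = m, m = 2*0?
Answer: 178/3 + 88*√11/3 ≈ 156.62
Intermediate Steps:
m = 0
M(X) = 0
C = √11 (C = √(11 + 0) = √11 ≈ 3.3166)
E(B, Z) = 7/3 - B*Z*√11/3 (E(B, Z) = -((√11*B)*Z - 7)/3 = -((B*√11)*Z - 7)/3 = -(B*Z*√11 - 7)/3 = -(-7 + B*Z*√11)/3 = 7/3 - B*Z*√11/3)
(55 - 1*(-2)) + E(-4, 22) = (55 - 1*(-2)) + (7/3 - ⅓*(-4)*22*√11) = (55 + 2) + (7/3 + 88*√11/3) = 57 + (7/3 + 88*√11/3) = 178/3 + 88*√11/3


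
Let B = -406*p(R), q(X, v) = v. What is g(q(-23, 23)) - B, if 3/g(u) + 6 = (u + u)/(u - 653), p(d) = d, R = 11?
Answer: 8542513/1913 ≈ 4465.5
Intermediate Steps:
g(u) = 3/(-6 + 2*u/(-653 + u)) (g(u) = 3/(-6 + (u + u)/(u - 653)) = 3/(-6 + (2*u)/(-653 + u)) = 3/(-6 + 2*u/(-653 + u)))
B = -4466 (B = -406*11 = -4466)
g(q(-23, 23)) - B = 3*(653 - 1*23)/(2*(-1959 + 2*23)) - 1*(-4466) = 3*(653 - 23)/(2*(-1959 + 46)) + 4466 = (3/2)*630/(-1913) + 4466 = (3/2)*(-1/1913)*630 + 4466 = -945/1913 + 4466 = 8542513/1913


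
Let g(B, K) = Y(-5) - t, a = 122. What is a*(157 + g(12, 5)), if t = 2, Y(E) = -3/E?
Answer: 94916/5 ≈ 18983.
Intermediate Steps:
g(B, K) = -7/5 (g(B, K) = -3/(-5) - 1*2 = -3*(-⅕) - 2 = ⅗ - 2 = -7/5)
a*(157 + g(12, 5)) = 122*(157 - 7/5) = 122*(778/5) = 94916/5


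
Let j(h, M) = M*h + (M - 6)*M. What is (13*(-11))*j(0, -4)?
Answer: -5720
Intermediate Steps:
j(h, M) = M*h + M*(-6 + M) (j(h, M) = M*h + (-6 + M)*M = M*h + M*(-6 + M))
(13*(-11))*j(0, -4) = (13*(-11))*(-4*(-6 - 4 + 0)) = -(-572)*(-10) = -143*40 = -5720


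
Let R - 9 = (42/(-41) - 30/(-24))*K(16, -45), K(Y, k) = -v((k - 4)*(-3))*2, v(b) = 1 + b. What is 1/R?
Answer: -41/2369 ≈ -0.017307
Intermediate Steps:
K(Y, k) = -26 + 6*k (K(Y, k) = -(1 + (k - 4)*(-3))*2 = -(1 + (-4 + k)*(-3))*2 = -(1 + (12 - 3*k))*2 = -(13 - 3*k)*2 = (-13 + 3*k)*2 = -26 + 6*k)
R = -2369/41 (R = 9 + (42/(-41) - 30/(-24))*(-26 + 6*(-45)) = 9 + (42*(-1/41) - 30*(-1/24))*(-26 - 270) = 9 + (-42/41 + 5/4)*(-296) = 9 + (37/164)*(-296) = 9 - 2738/41 = -2369/41 ≈ -57.781)
1/R = 1/(-2369/41) = -41/2369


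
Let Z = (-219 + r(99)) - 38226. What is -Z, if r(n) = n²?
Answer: 28644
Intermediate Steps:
Z = -28644 (Z = (-219 + 99²) - 38226 = (-219 + 9801) - 38226 = 9582 - 38226 = -28644)
-Z = -1*(-28644) = 28644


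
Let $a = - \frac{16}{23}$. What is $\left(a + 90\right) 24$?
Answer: $\frac{49296}{23} \approx 2143.3$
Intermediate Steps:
$a = - \frac{16}{23}$ ($a = \left(-16\right) \frac{1}{23} = - \frac{16}{23} \approx -0.69565$)
$\left(a + 90\right) 24 = \left(- \frac{16}{23} + 90\right) 24 = \frac{2054}{23} \cdot 24 = \frac{49296}{23}$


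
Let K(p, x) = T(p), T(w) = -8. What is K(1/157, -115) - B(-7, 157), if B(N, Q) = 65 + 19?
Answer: -92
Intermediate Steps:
K(p, x) = -8
B(N, Q) = 84
K(1/157, -115) - B(-7, 157) = -8 - 1*84 = -8 - 84 = -92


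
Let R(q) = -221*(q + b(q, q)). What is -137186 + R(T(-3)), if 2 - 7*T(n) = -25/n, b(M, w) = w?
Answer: -2872508/21 ≈ -1.3679e+5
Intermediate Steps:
T(n) = 2/7 + 25/(7*n) (T(n) = 2/7 - (-25)/(7*n) = 2/7 + 25/(7*n))
R(q) = -442*q (R(q) = -221*(q + q) = -442*q)
-137186 + R(T(-3)) = -137186 - 442*(25 + 2*(-3))/(7*(-3)) = -137186 - 442*(-1)*(25 - 6)/(7*3) = -137186 - 442*(-1)*19/(7*3) = -137186 - 442*(-19/21) = -137186 + 8398/21 = -2872508/21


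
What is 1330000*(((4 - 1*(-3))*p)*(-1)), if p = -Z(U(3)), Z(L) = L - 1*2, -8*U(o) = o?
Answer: -22111250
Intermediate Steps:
U(o) = -o/8
Z(L) = -2 + L (Z(L) = L - 2 = -2 + L)
p = 19/8 (p = -(-2 - ⅛*3) = -(-2 - 3/8) = -1*(-19/8) = 19/8 ≈ 2.3750)
1330000*(((4 - 1*(-3))*p)*(-1)) = 1330000*(((4 - 1*(-3))*(19/8))*(-1)) = 1330000*(((4 + 3)*(19/8))*(-1)) = 1330000*((7*(19/8))*(-1)) = 1330000*((133/8)*(-1)) = 1330000*(-133/8) = -22111250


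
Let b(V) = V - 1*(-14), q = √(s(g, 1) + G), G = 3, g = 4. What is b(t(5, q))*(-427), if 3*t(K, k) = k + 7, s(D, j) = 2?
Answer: -20923/3 - 427*√5/3 ≈ -7292.6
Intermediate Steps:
q = √5 (q = √(2 + 3) = √5 ≈ 2.2361)
t(K, k) = 7/3 + k/3 (t(K, k) = (k + 7)/3 = (7 + k)/3 = 7/3 + k/3)
b(V) = 14 + V (b(V) = V + 14 = 14 + V)
b(t(5, q))*(-427) = (14 + (7/3 + √5/3))*(-427) = (49/3 + √5/3)*(-427) = -20923/3 - 427*√5/3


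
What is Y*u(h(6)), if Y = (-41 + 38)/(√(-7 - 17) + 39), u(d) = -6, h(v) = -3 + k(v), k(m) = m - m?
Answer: 234/515 - 12*I*√6/515 ≈ 0.45437 - 0.057076*I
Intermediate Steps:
k(m) = 0
h(v) = -3 (h(v) = -3 + 0 = -3)
Y = -3/(39 + 2*I*√6) (Y = -3/(√(-24) + 39) = -3/(2*I*√6 + 39) = -3/(39 + 2*I*√6) ≈ -0.075728 + 0.0095126*I)
Y*u(h(6)) = (-39/515 + 2*I*√6/515)*(-6) = 234/515 - 12*I*√6/515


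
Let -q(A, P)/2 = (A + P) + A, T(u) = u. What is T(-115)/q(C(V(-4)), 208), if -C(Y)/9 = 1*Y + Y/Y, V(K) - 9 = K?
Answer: 23/40 ≈ 0.57500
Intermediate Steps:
V(K) = 9 + K
C(Y) = -9 - 9*Y (C(Y) = -9*(1*Y + Y/Y) = -9*(Y + 1) = -9*(1 + Y) = -9 - 9*Y)
q(A, P) = -4*A - 2*P (q(A, P) = -2*((A + P) + A) = -2*(P + 2*A) = -4*A - 2*P)
T(-115)/q(C(V(-4)), 208) = -115/(-4*(-9 - 9*(9 - 4)) - 2*208) = -115/(-4*(-9 - 9*5) - 416) = -115/(-4*(-9 - 45) - 416) = -115/(-4*(-54) - 416) = -115/(216 - 416) = -115/(-200) = -115*(-1/200) = 23/40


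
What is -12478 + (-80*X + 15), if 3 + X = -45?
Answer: -8623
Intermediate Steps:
X = -48 (X = -3 - 45 = -48)
-12478 + (-80*X + 15) = -12478 + (-80*(-48) + 15) = -12478 + (3840 + 15) = -12478 + 3855 = -8623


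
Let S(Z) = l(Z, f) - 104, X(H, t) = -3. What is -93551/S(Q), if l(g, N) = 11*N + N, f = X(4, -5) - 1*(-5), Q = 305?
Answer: 93551/80 ≈ 1169.4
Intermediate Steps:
f = 2 (f = -3 - 1*(-5) = -3 + 5 = 2)
l(g, N) = 12*N
S(Z) = -80 (S(Z) = 12*2 - 104 = 24 - 104 = -80)
-93551/S(Q) = -93551/(-80) = -93551*(-1/80) = 93551/80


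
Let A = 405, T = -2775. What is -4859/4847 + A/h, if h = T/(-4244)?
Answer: 14986733/24235 ≈ 618.39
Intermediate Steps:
h = 2775/4244 (h = -2775/(-4244) = -2775*(-1/4244) = 2775/4244 ≈ 0.65386)
-4859/4847 + A/h = -4859/4847 + 405/(2775/4244) = -4859*1/4847 + 405*(4244/2775) = -4859/4847 + 114588/185 = 14986733/24235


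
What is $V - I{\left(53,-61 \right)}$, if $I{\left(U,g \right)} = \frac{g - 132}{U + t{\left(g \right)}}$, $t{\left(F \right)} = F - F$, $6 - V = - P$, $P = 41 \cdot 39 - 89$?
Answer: $\frac{80541}{53} \approx 1519.6$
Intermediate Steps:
$P = 1510$ ($P = 1599 - 89 = 1510$)
$V = 1516$ ($V = 6 - \left(-1\right) 1510 = 6 - -1510 = 6 + 1510 = 1516$)
$t{\left(F \right)} = 0$
$I{\left(U,g \right)} = \frac{-132 + g}{U}$ ($I{\left(U,g \right)} = \frac{g - 132}{U + 0} = \frac{-132 + g}{U}$)
$V - I{\left(53,-61 \right)} = 1516 - \frac{-132 - 61}{53} = 1516 - \frac{1}{53} \left(-193\right) = 1516 - - \frac{193}{53} = 1516 + \frac{193}{53} = \frac{80541}{53}$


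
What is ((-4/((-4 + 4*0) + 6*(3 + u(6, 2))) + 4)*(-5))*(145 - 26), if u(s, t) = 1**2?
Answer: -2261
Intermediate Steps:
u(s, t) = 1
((-4/((-4 + 4*0) + 6*(3 + u(6, 2))) + 4)*(-5))*(145 - 26) = ((-4/((-4 + 4*0) + 6*(3 + 1)) + 4)*(-5))*(145 - 26) = ((-4/((-4 + 0) + 6*4) + 4)*(-5))*119 = ((-4/(-4 + 24) + 4)*(-5))*119 = ((-4/20 + 4)*(-5))*119 = ((-4*1/20 + 4)*(-5))*119 = ((-1/5 + 4)*(-5))*119 = ((19/5)*(-5))*119 = -19*119 = -2261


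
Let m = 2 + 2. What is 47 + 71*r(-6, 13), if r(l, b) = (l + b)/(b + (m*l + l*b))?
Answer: 3686/89 ≈ 41.416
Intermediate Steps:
m = 4
r(l, b) = (b + l)/(b + 4*l + b*l) (r(l, b) = (l + b)/(b + (4*l + l*b)) = (b + l)/(b + (4*l + b*l)) = (b + l)/(b + 4*l + b*l))
47 + 71*r(-6, 13) = 47 + 71*((13 - 6)/(13 + 4*(-6) + 13*(-6))) = 47 + 71*(7/(13 - 24 - 78)) = 47 + 71*(7/(-89)) = 47 + 71*(-1/89*7) = 47 + 71*(-7/89) = 47 - 497/89 = 3686/89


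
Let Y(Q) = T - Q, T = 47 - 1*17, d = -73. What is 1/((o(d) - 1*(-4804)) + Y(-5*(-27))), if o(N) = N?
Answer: 1/4626 ≈ 0.00021617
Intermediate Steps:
T = 30 (T = 47 - 17 = 30)
Y(Q) = 30 - Q
1/((o(d) - 1*(-4804)) + Y(-5*(-27))) = 1/((-73 - 1*(-4804)) + (30 - (-5)*(-27))) = 1/((-73 + 4804) + (30 - 1*135)) = 1/(4731 + (30 - 135)) = 1/(4731 - 105) = 1/4626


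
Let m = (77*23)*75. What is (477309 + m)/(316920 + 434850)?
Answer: 101689/125295 ≈ 0.81160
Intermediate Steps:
m = 132825 (m = 1771*75 = 132825)
(477309 + m)/(316920 + 434850) = (477309 + 132825)/(316920 + 434850) = 610134/751770 = 610134*(1/751770) = 101689/125295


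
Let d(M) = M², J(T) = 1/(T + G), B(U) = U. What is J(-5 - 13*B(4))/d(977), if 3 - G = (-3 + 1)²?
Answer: -1/55362682 ≈ -1.8063e-8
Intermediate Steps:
G = -1 (G = 3 - (-3 + 1)² = 3 - 1*(-2)² = 3 - 1*4 = 3 - 4 = -1)
J(T) = 1/(-1 + T) (J(T) = 1/(T - 1) = 1/(-1 + T))
J(-5 - 13*B(4))/d(977) = 1/((-1 + (-5 - 13*4))*(977²)) = 1/(-1 + (-5 - 52)*954529) = (1/954529)/(-1 - 57) = (1/954529)/(-58) = -1/58*1/954529 = -1/55362682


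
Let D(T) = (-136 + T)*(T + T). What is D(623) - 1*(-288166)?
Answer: 894968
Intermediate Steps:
D(T) = 2*T*(-136 + T) (D(T) = (-136 + T)*(2*T) = 2*T*(-136 + T))
D(623) - 1*(-288166) = 2*623*(-136 + 623) - 1*(-288166) = 2*623*487 + 288166 = 606802 + 288166 = 894968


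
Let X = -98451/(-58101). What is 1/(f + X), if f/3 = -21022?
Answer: -19367/1221366405 ≈ -1.5857e-5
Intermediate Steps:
f = -63066 (f = 3*(-21022) = -63066)
X = 32817/19367 (X = -98451*(-1/58101) = 32817/19367 ≈ 1.6945)
1/(f + X) = 1/(-63066 + 32817/19367) = 1/(-1221366405/19367) = -19367/1221366405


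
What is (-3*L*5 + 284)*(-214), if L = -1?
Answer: -63986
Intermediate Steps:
(-3*L*5 + 284)*(-214) = (-3*(-1)*5 + 284)*(-214) = (3*5 + 284)*(-214) = (15 + 284)*(-214) = 299*(-214) = -63986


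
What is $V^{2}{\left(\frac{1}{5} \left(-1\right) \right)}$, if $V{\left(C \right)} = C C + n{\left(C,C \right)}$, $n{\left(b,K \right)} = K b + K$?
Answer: $\frac{9}{625} \approx 0.0144$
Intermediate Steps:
$n{\left(b,K \right)} = K + K b$
$V{\left(C \right)} = C^{2} + C \left(1 + C\right)$ ($V{\left(C \right)} = C C + C \left(1 + C\right) = C^{2} + C \left(1 + C\right)$)
$V^{2}{\left(\frac{1}{5} \left(-1\right) \right)} = \left(\frac{1}{5} \left(-1\right) \left(1 + 2 \cdot \frac{1}{5} \left(-1\right)\right)\right)^{2} = \left(- \frac{1 + 2 \left(- \frac{1}{5}\right)}{5}\right)^{2} = \left(- \frac{1 - \frac{2}{5}}{5}\right)^{2} = \left(\left(- \frac{1}{5}\right) \frac{3}{5}\right)^{2} = \left(- \frac{3}{25}\right)^{2} = \frac{9}{625}$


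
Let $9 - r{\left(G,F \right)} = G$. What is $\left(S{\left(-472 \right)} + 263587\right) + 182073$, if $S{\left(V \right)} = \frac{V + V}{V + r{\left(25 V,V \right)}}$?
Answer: $\frac{5052446476}{11337} \approx 4.4566 \cdot 10^{5}$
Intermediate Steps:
$r{\left(G,F \right)} = 9 - G$
$S{\left(V \right)} = \frac{2 V}{9 - 24 V}$ ($S{\left(V \right)} = \frac{V + V}{V - \left(-9 + 25 V\right)} = \frac{2 V}{V - \left(-9 + 25 V\right)} = \frac{2 V}{9 - 24 V}$)
$\left(S{\left(-472 \right)} + 263587\right) + 182073 = \left(\left(-2\right) \left(-472\right) \frac{1}{-9 + 24 \left(-472\right)} + 263587\right) + 182073 = \left(\left(-2\right) \left(-472\right) \frac{1}{-9 - 11328} + 263587\right) + 182073 = \left(\left(-2\right) \left(-472\right) \frac{1}{-11337} + 263587\right) + 182073 = \left(\left(-2\right) \left(-472\right) \left(- \frac{1}{11337}\right) + 263587\right) + 182073 = \left(- \frac{944}{11337} + 263587\right) + 182073 = \frac{2988284875}{11337} + 182073 = \frac{5052446476}{11337}$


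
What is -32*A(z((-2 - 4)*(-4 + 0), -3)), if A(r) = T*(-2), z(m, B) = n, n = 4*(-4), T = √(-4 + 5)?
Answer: 64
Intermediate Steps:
T = 1 (T = √1 = 1)
n = -16
z(m, B) = -16
A(r) = -2 (A(r) = 1*(-2) = -2)
-32*A(z((-2 - 4)*(-4 + 0), -3)) = -32*(-2) = 64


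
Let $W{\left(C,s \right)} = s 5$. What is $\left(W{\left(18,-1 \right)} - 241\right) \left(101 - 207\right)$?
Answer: $26076$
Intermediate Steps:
$W{\left(C,s \right)} = 5 s$
$\left(W{\left(18,-1 \right)} - 241\right) \left(101 - 207\right) = \left(5 \left(-1\right) - 241\right) \left(101 - 207\right) = \left(-5 - 241\right) \left(-106\right) = \left(-246\right) \left(-106\right) = 26076$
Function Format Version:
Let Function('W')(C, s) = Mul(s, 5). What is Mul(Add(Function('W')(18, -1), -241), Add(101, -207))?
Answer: 26076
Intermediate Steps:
Function('W')(C, s) = Mul(5, s)
Mul(Add(Function('W')(18, -1), -241), Add(101, -207)) = Mul(Add(Mul(5, -1), -241), Add(101, -207)) = Mul(Add(-5, -241), -106) = Mul(-246, -106) = 26076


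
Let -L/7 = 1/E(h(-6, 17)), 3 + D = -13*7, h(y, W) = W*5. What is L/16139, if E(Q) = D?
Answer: 7/1517066 ≈ 4.6142e-6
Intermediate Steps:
h(y, W) = 5*W
D = -94 (D = -3 - 13*7 = -3 - 91 = -94)
E(Q) = -94
L = 7/94 (L = -7/(-94) = -7*(-1/94) = 7/94 ≈ 0.074468)
L/16139 = (7/94)/16139 = (7/94)*(1/16139) = 7/1517066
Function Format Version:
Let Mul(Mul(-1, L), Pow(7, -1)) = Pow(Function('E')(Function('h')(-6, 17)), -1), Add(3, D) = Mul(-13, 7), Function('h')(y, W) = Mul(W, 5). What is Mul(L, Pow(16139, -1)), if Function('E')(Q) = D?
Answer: Rational(7, 1517066) ≈ 4.6142e-6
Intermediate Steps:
Function('h')(y, W) = Mul(5, W)
D = -94 (D = Add(-3, Mul(-13, 7)) = Add(-3, -91) = -94)
Function('E')(Q) = -94
L = Rational(7, 94) (L = Mul(-7, Pow(-94, -1)) = Mul(-7, Rational(-1, 94)) = Rational(7, 94) ≈ 0.074468)
Mul(L, Pow(16139, -1)) = Mul(Rational(7, 94), Pow(16139, -1)) = Mul(Rational(7, 94), Rational(1, 16139)) = Rational(7, 1517066)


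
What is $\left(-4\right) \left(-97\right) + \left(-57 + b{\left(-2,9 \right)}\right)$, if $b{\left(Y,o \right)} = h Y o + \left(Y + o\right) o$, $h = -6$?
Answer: $502$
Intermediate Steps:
$b{\left(Y,o \right)} = o \left(Y + o\right) - 6 Y o$ ($b{\left(Y,o \right)} = - 6 Y o + \left(Y + o\right) o = - 6 Y o + o \left(Y + o\right) = o \left(Y + o\right) - 6 Y o$)
$\left(-4\right) \left(-97\right) + \left(-57 + b{\left(-2,9 \right)}\right) = \left(-4\right) \left(-97\right) - \left(57 - 9 \left(9 - -10\right)\right) = 388 - \left(57 - 9 \left(9 + 10\right)\right) = 388 + \left(-57 + 9 \cdot 19\right) = 388 + \left(-57 + 171\right) = 388 + 114 = 502$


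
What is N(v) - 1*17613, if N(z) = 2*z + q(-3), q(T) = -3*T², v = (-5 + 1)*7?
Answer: -17696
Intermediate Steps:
v = -28 (v = -4*7 = -28)
N(z) = -27 + 2*z (N(z) = 2*z - 3*(-3)² = 2*z - 3*9 = 2*z - 27 = -27 + 2*z)
N(v) - 1*17613 = (-27 + 2*(-28)) - 1*17613 = (-27 - 56) - 17613 = -83 - 17613 = -17696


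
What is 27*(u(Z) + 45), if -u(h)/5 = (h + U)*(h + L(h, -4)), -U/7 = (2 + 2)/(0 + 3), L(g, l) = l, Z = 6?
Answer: 2115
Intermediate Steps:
U = -28/3 (U = -7*(2 + 2)/(0 + 3) = -28/3 ≈ -9.3333)
u(h) = -5*(-4 + h)*(-28/3 + h) (u(h) = -5*(h - 28/3)*(h - 4) = -5*(-28/3 + h)*(-4 + h) = -5*(-4 + h)*(-28/3 + h))
27*(u(Z) + 45) = 27*((-560/3 - 5*6² + (200/3)*6) + 45) = 27*((-560/3 - 5*36 + 400) + 45) = 27*((-560/3 - 180 + 400) + 45) = 27*(100/3 + 45) = 27*(235/3) = 2115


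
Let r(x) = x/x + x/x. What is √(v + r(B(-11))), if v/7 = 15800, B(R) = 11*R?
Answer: √110602 ≈ 332.57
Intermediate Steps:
v = 110600 (v = 7*15800 = 110600)
r(x) = 2 (r(x) = 1 + 1 = 2)
√(v + r(B(-11))) = √(110600 + 2) = √110602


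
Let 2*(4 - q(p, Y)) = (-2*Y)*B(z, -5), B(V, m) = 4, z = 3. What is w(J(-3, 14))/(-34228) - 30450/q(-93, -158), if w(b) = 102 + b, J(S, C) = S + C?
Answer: 260542909/5373796 ≈ 48.484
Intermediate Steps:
J(S, C) = C + S
q(p, Y) = 4 + 4*Y (q(p, Y) = 4 - (-2*Y)*4/2 = 4 - (-4)*Y = 4 + 4*Y)
w(J(-3, 14))/(-34228) - 30450/q(-93, -158) = (102 + (14 - 3))/(-34228) - 30450/(4 + 4*(-158)) = (102 + 11)*(-1/34228) - 30450/(4 - 632) = 113*(-1/34228) - 30450/(-628) = -113/34228 - 30450*(-1/628) = -113/34228 + 15225/314 = 260542909/5373796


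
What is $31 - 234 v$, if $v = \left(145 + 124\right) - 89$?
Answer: $-42089$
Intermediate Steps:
$v = 180$ ($v = 269 - 89 = 180$)
$31 - 234 v = 31 - 42120 = -42089$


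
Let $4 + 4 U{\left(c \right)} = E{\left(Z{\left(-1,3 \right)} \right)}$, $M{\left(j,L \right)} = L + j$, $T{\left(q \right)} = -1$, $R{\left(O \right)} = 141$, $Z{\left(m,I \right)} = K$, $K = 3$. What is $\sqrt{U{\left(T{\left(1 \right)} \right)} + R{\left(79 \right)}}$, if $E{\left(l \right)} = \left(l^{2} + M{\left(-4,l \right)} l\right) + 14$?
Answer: $\sqrt{145} \approx 12.042$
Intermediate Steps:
$Z{\left(m,I \right)} = 3$
$E{\left(l \right)} = 14 + l^{2} + l \left(-4 + l\right)$ ($E{\left(l \right)} = \left(l^{2} + \left(l - 4\right) l\right) + 14 = \left(l^{2} + \left(-4 + l\right) l\right) + 14 = \left(l^{2} + l \left(-4 + l\right)\right) + 14 = 14 + l^{2} + l \left(-4 + l\right)$)
$U{\left(c \right)} = 4$ ($U{\left(c \right)} = -1 + \frac{14 + 3^{2} + 3 \left(-4 + 3\right)}{4} = -1 + \frac{14 + 9 + 3 \left(-1\right)}{4} = -1 + \frac{14 + 9 - 3}{4} = -1 + \frac{1}{4} \cdot 20 = -1 + 5 = 4$)
$\sqrt{U{\left(T{\left(1 \right)} \right)} + R{\left(79 \right)}} = \sqrt{4 + 141} = \sqrt{145}$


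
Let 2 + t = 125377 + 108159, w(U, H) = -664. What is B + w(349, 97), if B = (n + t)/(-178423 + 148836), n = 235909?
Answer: -20115211/29587 ≈ -679.87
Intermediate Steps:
t = 233534 (t = -2 + (125377 + 108159) = -2 + 233536 = 233534)
B = -469443/29587 (B = (235909 + 233534)/(-178423 + 148836) = 469443/(-29587) = 469443*(-1/29587) = -469443/29587 ≈ -15.867)
B + w(349, 97) = -469443/29587 - 664 = -20115211/29587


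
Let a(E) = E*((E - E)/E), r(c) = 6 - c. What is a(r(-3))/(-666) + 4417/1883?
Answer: 631/269 ≈ 2.3457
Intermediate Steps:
a(E) = 0 (a(E) = E*(0/E) = E*0 = 0)
a(r(-3))/(-666) + 4417/1883 = 0/(-666) + 4417/1883 = 0*(-1/666) + 4417*(1/1883) = 0 + 631/269 = 631/269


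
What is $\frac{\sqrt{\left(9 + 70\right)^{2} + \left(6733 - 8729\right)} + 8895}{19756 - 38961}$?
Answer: $- \frac{1779}{3841} - \frac{\sqrt{4245}}{19205} \approx -0.46655$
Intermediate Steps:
$\frac{\sqrt{\left(9 + 70\right)^{2} + \left(6733 - 8729\right)} + 8895}{19756 - 38961} = \frac{\sqrt{79^{2} + \left(6733 - 8729\right)} + 8895}{-19205} = \left(\sqrt{6241 - 1996} + 8895\right) \left(- \frac{1}{19205}\right) = \left(\sqrt{4245} + 8895\right) \left(- \frac{1}{19205}\right) = \left(8895 + \sqrt{4245}\right) \left(- \frac{1}{19205}\right) = - \frac{1779}{3841} - \frac{\sqrt{4245}}{19205}$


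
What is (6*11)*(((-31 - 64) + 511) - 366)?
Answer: 3300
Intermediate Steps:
(6*11)*(((-31 - 64) + 511) - 366) = 66*((-95 + 511) - 366) = 66*(416 - 366) = 66*50 = 3300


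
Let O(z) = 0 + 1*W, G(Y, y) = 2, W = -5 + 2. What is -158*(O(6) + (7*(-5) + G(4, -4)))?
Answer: 5688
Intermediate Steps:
W = -3
O(z) = -3 (O(z) = 0 + 1*(-3) = 0 - 3 = -3)
-158*(O(6) + (7*(-5) + G(4, -4))) = -158*(-3 + (7*(-5) + 2)) = -158*(-3 + (-35 + 2)) = -158*(-3 - 33) = -158*(-36) = 5688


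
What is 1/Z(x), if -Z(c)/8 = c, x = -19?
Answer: 1/152 ≈ 0.0065789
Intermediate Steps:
Z(c) = -8*c
1/Z(x) = 1/(-8*(-19)) = 1/152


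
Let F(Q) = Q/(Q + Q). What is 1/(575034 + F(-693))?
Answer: 2/1150069 ≈ 1.7390e-6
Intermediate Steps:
F(Q) = 1/2 (F(Q) = Q/((2*Q)) = (1/(2*Q))*Q = 1/2)
1/(575034 + F(-693)) = 1/(575034 + 1/2) = 1/(1150069/2) = 2/1150069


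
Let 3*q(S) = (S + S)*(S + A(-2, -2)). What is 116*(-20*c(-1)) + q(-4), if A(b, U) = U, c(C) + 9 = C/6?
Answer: 63848/3 ≈ 21283.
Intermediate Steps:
c(C) = -9 + C/6
q(S) = 2*S*(-2 + S)/3 (q(S) = ((S + S)*(S - 2))/3 = ((2*S)*(-2 + S))/3 = (2*S*(-2 + S))/3 = 2*S*(-2 + S)/3)
116*(-20*c(-1)) + q(-4) = 116*(-20*(-9 + (1/6)*(-1))) + (2/3)*(-4)*(-2 - 4) = 116*(-20*(-9 - 1/6)) + (2/3)*(-4)*(-6) = 116*(-20*(-55/6)) + 16 = 116*(550/3) + 16 = 63800/3 + 16 = 63848/3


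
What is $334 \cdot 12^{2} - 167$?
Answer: $47929$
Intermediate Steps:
$334 \cdot 12^{2} - 167 = 334 \cdot 144 - 167 = 48096 - 167 = 47929$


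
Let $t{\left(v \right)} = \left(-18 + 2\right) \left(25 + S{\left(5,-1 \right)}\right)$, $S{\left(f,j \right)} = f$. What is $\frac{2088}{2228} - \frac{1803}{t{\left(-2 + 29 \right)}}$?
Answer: $\frac{418277}{89120} \approx 4.6934$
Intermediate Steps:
$t{\left(v \right)} = -480$ ($t{\left(v \right)} = \left(-18 + 2\right) \left(25 + 5\right) = \left(-16\right) 30 = -480$)
$\frac{2088}{2228} - \frac{1803}{t{\left(-2 + 29 \right)}} = \frac{2088}{2228} - \frac{1803}{-480} = 2088 \cdot \frac{1}{2228} - - \frac{601}{160} = \frac{522}{557} + \frac{601}{160} = \frac{418277}{89120}$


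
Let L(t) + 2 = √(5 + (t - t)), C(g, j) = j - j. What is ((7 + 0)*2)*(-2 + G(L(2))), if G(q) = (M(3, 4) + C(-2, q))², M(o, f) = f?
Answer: 196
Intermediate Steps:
C(g, j) = 0
L(t) = -2 + √5 (L(t) = -2 + √(5 + (t - t)) = -2 + √(5 + 0) = -2 + √5)
G(q) = 16 (G(q) = (4 + 0)² = 4² = 16)
((7 + 0)*2)*(-2 + G(L(2))) = ((7 + 0)*2)*(-2 + 16) = (7*2)*14 = 14*14 = 196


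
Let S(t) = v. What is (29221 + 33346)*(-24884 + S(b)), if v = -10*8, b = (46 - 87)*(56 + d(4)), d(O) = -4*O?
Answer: -1561922588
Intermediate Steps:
b = -1640 (b = (46 - 87)*(56 - 4*4) = -41*(56 - 16) = -41*40 = -1640)
v = -80
S(t) = -80
(29221 + 33346)*(-24884 + S(b)) = (29221 + 33346)*(-24884 - 80) = 62567*(-24964) = -1561922588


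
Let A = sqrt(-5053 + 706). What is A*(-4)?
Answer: -12*I*sqrt(483) ≈ -263.73*I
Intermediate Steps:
A = 3*I*sqrt(483) (A = sqrt(-4347) = 3*I*sqrt(483) ≈ 65.932*I)
A*(-4) = (3*I*sqrt(483))*(-4) = -12*I*sqrt(483)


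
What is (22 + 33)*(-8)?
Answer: -440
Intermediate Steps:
(22 + 33)*(-8) = 55*(-8) = -440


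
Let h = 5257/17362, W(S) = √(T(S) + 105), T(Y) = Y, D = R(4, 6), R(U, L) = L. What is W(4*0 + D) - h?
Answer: -5257/17362 + √111 ≈ 10.233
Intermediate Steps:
D = 6
W(S) = √(105 + S) (W(S) = √(S + 105) = √(105 + S))
h = 5257/17362 (h = 5257*(1/17362) = 5257/17362 ≈ 0.30279)
W(4*0 + D) - h = √(105 + (4*0 + 6)) - 1*5257/17362 = √(105 + (0 + 6)) - 5257/17362 = √(105 + 6) - 5257/17362 = √111 - 5257/17362 = -5257/17362 + √111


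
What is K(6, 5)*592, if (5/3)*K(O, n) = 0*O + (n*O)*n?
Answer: 53280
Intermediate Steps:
K(O, n) = 3*O*n²/5 (K(O, n) = 3*(0*O + (n*O)*n)/5 = 3*(0 + (O*n)*n)/5 = 3*(0 + O*n²)/5 = 3*(O*n²)/5 = 3*O*n²/5)
K(6, 5)*592 = ((⅗)*6*5²)*592 = ((⅗)*6*25)*592 = 90*592 = 53280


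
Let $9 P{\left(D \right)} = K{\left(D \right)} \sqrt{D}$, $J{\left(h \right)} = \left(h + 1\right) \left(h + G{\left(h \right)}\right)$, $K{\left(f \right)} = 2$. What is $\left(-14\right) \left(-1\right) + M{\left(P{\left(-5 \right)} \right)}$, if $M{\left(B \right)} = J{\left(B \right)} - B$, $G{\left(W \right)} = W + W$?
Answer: $\frac{358}{27} + \frac{4 i \sqrt{5}}{9} \approx 13.259 + 0.99381 i$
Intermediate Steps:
$G{\left(W \right)} = 2 W$
$J{\left(h \right)} = 3 h \left(1 + h\right)$ ($J{\left(h \right)} = \left(h + 1\right) \left(h + 2 h\right) = \left(1 + h\right) 3 h = 3 h \left(1 + h\right)$)
$P{\left(D \right)} = \frac{2 \sqrt{D}}{9}$
$M{\left(B \right)} = - B + 3 B \left(1 + B\right)$ ($M{\left(B \right)} = 3 B \left(1 + B\right) - B = - B + 3 B \left(1 + B\right)$)
$\left(-14\right) \left(-1\right) + M{\left(P{\left(-5 \right)} \right)} = \left(-14\right) \left(-1\right) + \frac{2 \sqrt{-5}}{9} \left(2 + 3 \frac{2 \sqrt{-5}}{9}\right) = 14 + \frac{2 i \sqrt{5}}{9} \left(2 + 3 \frac{2 i \sqrt{5}}{9}\right) = 14 + \frac{2 i \sqrt{5}}{9} \left(2 + \frac{2 i \sqrt{5}}{3}\right) = 14 + \frac{2 i \sqrt{5} \left(2 + \frac{2 i \sqrt{5}}{3}\right)}{9}$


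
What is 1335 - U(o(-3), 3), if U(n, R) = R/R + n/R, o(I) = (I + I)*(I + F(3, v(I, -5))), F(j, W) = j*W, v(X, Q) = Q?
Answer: 1298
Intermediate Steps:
F(j, W) = W*j
o(I) = 2*I*(-15 + I) (o(I) = (I + I)*(I - 5*3) = (2*I)*(I - 15) = (2*I)*(-15 + I) = 2*I*(-15 + I))
U(n, R) = 1 + n/R
1335 - U(o(-3), 3) = 1335 - (3 + 2*(-3)*(-15 - 3))/3 = 1335 - (3 + 2*(-3)*(-18))/3 = 1335 - (3 + 108)/3 = 1335 - 111/3 = 1335 - 1*37 = 1335 - 37 = 1298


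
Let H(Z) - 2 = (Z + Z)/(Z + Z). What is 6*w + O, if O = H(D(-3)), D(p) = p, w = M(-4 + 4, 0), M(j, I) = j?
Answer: 3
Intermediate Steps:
w = 0 (w = -4 + 4 = 0)
H(Z) = 3 (H(Z) = 2 + (Z + Z)/(Z + Z) = 2 + (2*Z)/((2*Z)) = 2 + (2*Z)*(1/(2*Z)) = 2 + 1 = 3)
O = 3
6*w + O = 6*0 + 3 = 0 + 3 = 3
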